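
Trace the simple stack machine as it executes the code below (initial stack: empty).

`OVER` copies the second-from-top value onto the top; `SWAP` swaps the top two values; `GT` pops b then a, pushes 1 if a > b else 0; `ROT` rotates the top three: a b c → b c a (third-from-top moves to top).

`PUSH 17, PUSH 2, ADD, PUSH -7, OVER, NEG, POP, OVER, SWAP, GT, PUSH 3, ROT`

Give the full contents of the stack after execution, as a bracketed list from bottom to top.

PUSH 17 → 17
PUSH 2  → 17 2
ADD     → 19
PUSH -7 → 19 -7
OVER    → 19 -7 19
NEG     → 19 -7 -19
POP     → 19 -7
OVER    → 19 -7 19
SWAP    → 19 19 -7
GT      → 19 1
PUSH 3  → 19 1 3
ROT     → 1 3 19

[1, 3, 19]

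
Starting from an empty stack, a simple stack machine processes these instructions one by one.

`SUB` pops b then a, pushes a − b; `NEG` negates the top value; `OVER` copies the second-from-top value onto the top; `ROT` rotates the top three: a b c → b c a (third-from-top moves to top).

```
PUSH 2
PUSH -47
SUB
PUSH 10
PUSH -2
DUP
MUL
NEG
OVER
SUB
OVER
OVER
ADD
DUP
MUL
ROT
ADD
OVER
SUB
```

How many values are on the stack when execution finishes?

PUSH 2   : 2
PUSH -47 : 2 -47
SUB      : 49
PUSH 10  : 49 10
PUSH -2  : 49 10 -2
DUP      : 49 10 -2 -2
MUL      : 49 10 4
NEG      : 49 10 -4
OVER     : 49 10 -4 10
SUB      : 49 10 -14
OVER     : 49 10 -14 10
OVER     : 49 10 -14 10 -14
ADD      : 49 10 -14 -4
DUP      : 49 10 -14 -4 -4
MUL      : 49 10 -14 16
ROT      : 49 -14 16 10
ADD      : 49 -14 26
OVER     : 49 -14 26 -14
SUB      : 49 -14 40

3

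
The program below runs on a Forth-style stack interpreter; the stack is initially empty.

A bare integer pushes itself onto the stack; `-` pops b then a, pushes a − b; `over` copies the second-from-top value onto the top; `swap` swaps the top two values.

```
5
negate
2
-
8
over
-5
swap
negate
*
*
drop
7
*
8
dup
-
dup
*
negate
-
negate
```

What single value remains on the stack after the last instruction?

5      : [5]
negate : [-5]
2      : [-5, 2]
-      : [-7]
8      : [-7, 8]
over   : [-7, 8, -7]
-5     : [-7, 8, -7, -5]
swap   : [-7, 8, -5, -7]
negate : [-7, 8, -5, 7]
*      : [-7, 8, -35]
*      : [-7, -280]
drop   : [-7]
7      : [-7, 7]
*      : [-49]
8      : [-49, 8]
dup    : [-49, 8, 8]
-      : [-49, 0]
dup    : [-49, 0, 0]
*      : [-49, 0]
negate : [-49, 0]
-      : [-49]
negate : [49]

49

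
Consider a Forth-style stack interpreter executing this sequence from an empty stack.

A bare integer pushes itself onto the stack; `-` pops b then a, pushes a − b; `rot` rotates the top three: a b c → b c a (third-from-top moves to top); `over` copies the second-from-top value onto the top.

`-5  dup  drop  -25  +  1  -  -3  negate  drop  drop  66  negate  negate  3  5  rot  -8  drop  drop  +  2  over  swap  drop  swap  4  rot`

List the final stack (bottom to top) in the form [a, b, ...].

[8, 4, 8]

-5      -5
dup     -5 -5
drop    -5
-25     -5 -25
+       -30
1       -30 1
-       -31
-3      -31 -3
negate  -31 3
drop    -31
drop    (empty)
66      66
negate  -66
negate  66
3       66 3
5       66 3 5
rot     3 5 66
-8      3 5 66 -8
drop    3 5 66
drop    3 5
+       8
2       8 2
over    8 2 8
swap    8 8 2
drop    8 8
swap    8 8
4       8 8 4
rot     8 4 8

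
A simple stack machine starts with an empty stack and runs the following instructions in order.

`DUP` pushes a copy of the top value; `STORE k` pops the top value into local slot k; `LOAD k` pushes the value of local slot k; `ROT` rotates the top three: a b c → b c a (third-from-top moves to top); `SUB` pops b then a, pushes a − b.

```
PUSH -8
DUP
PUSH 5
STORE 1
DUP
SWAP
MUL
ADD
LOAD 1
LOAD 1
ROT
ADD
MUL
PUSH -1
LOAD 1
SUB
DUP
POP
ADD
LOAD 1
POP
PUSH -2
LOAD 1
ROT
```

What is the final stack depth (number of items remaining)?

3

PUSH -8 : [-8]
DUP     : [-8, -8]
PUSH 5  : [-8, -8, 5]
STORE 1 : [-8, -8]
DUP     : [-8, -8, -8]
SWAP    : [-8, -8, -8]
MUL     : [-8, 64]
ADD     : [56]
LOAD 1  : [56, 5]
LOAD 1  : [56, 5, 5]
ROT     : [5, 5, 56]
ADD     : [5, 61]
MUL     : [305]
PUSH -1 : [305, -1]
LOAD 1  : [305, -1, 5]
SUB     : [305, -6]
DUP     : [305, -6, -6]
POP     : [305, -6]
ADD     : [299]
LOAD 1  : [299, 5]
POP     : [299]
PUSH -2 : [299, -2]
LOAD 1  : [299, -2, 5]
ROT     : [-2, 5, 299]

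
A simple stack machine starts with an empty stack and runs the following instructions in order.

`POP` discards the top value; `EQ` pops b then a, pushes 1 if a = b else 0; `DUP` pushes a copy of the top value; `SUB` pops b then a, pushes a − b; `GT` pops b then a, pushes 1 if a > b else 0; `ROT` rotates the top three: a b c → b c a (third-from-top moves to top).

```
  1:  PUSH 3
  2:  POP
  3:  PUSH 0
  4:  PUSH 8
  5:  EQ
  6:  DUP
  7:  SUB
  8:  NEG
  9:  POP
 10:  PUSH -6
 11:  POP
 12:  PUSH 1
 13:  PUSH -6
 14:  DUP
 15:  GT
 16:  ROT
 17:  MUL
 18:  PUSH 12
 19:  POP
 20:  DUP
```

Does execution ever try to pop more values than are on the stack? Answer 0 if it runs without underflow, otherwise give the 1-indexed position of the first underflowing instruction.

PUSH 3  : 3
POP     : (empty)
PUSH 0  : 0
PUSH 8  : 0 8
EQ      : 0
DUP     : 0 0
SUB     : 0
NEG     : 0
POP     : (empty)
PUSH -6 : -6
POP     : (empty)
PUSH 1  : 1
PUSH -6 : 1 -6
DUP     : 1 -6 -6
GT      : 1 0
ROT  — needs 3 operands, stack has 2 → underflow

16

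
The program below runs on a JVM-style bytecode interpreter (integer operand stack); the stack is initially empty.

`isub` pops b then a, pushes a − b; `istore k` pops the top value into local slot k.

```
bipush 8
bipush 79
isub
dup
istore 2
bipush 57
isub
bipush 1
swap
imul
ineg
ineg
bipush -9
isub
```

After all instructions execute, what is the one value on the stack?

-119

bipush 8  : 8
bipush 79 : 8 79
isub      : -71
dup       : -71 -71
istore 2  : -71
bipush 57 : -71 57
isub      : -128
bipush 1  : -128 1
swap      : 1 -128
imul      : -128
ineg      : 128
ineg      : -128
bipush -9 : -128 -9
isub      : -119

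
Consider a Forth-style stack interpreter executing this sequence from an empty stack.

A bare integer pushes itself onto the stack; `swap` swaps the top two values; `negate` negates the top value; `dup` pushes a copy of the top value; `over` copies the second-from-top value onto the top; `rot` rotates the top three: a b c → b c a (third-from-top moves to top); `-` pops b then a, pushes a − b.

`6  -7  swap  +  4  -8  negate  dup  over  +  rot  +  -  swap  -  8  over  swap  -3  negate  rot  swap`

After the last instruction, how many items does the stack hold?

4

6      : 6
-7     : 6 -7
swap   : -7 6
+      : -1
4      : -1 4
-8     : -1 4 -8
negate : -1 4 8
dup    : -1 4 8 8
over   : -1 4 8 8 8
+      : -1 4 8 16
rot    : -1 8 16 4
+      : -1 8 20
-      : -1 -12
swap   : -12 -1
-      : -11
8      : -11 8
over   : -11 8 -11
swap   : -11 -11 8
-3     : -11 -11 8 -3
negate : -11 -11 8 3
rot    : -11 8 3 -11
swap   : -11 8 -11 3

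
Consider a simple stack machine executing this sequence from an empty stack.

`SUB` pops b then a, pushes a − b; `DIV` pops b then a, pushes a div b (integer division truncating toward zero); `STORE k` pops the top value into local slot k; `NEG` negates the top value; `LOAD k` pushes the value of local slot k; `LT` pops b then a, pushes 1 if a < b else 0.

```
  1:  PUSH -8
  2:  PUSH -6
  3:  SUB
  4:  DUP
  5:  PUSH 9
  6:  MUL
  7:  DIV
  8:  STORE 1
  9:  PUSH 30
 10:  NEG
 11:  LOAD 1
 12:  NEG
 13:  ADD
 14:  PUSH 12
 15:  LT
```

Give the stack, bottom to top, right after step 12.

[-30, 0]

PUSH -8 → [-8]
PUSH -6 → [-8, -6]
SUB     → [-2]
DUP     → [-2, -2]
PUSH 9  → [-2, -2, 9]
MUL     → [-2, -18]
DIV     → [0]
STORE 1 → []
PUSH 30 → [30]
NEG     → [-30]
LOAD 1  → [-30, 0]
NEG     → [-30, 0]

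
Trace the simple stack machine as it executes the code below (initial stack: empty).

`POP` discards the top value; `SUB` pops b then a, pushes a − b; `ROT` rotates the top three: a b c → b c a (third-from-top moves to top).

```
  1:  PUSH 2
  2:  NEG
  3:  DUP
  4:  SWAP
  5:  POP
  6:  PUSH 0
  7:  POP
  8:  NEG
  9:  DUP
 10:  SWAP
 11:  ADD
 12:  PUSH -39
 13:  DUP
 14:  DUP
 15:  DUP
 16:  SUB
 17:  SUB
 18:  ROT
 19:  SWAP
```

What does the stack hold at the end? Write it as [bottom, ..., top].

[-39, 4, -39]

PUSH 2   → 2
NEG      → -2
DUP      → -2 -2
SWAP     → -2 -2
POP      → -2
PUSH 0   → -2 0
POP      → -2
NEG      → 2
DUP      → 2 2
SWAP     → 2 2
ADD      → 4
PUSH -39 → 4 -39
DUP      → 4 -39 -39
DUP      → 4 -39 -39 -39
DUP      → 4 -39 -39 -39 -39
SUB      → 4 -39 -39 0
SUB      → 4 -39 -39
ROT      → -39 -39 4
SWAP     → -39 4 -39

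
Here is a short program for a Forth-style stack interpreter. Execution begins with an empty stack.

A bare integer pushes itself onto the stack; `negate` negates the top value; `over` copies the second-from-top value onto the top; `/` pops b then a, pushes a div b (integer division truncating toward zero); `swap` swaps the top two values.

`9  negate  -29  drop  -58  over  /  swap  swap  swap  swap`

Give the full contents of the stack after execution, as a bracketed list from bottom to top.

9      -> 9
negate -> -9
-29    -> -9 -29
drop   -> -9
-58    -> -9 -58
over   -> -9 -58 -9
/      -> -9 6
swap   -> 6 -9
swap   -> -9 6
swap   -> 6 -9
swap   -> -9 6

[-9, 6]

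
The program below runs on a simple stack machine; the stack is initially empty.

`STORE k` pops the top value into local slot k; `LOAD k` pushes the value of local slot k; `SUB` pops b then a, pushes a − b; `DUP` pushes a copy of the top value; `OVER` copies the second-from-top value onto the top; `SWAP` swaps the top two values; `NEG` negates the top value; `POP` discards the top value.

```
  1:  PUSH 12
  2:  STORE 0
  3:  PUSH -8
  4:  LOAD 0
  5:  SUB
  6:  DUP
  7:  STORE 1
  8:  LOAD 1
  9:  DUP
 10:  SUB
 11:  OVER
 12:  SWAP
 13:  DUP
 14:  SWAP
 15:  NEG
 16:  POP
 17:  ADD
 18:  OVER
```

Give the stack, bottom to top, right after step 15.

[-20, -20, 0, 0]

PUSH 12  12
STORE 0  (empty)
PUSH -8  -8
LOAD 0   -8 12
SUB      -20
DUP      -20 -20
STORE 1  -20
LOAD 1   -20 -20
DUP      -20 -20 -20
SUB      -20 0
OVER     -20 0 -20
SWAP     -20 -20 0
DUP      -20 -20 0 0
SWAP     -20 -20 0 0
NEG      -20 -20 0 0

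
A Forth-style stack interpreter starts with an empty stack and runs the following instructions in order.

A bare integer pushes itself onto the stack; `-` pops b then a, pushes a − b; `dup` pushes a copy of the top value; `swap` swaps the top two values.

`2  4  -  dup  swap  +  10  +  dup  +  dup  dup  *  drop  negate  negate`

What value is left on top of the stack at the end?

2      : 2
4      : 2 4
-      : -2
dup    : -2 -2
swap   : -2 -2
+      : -4
10     : -4 10
+      : 6
dup    : 6 6
+      : 12
dup    : 12 12
dup    : 12 12 12
*      : 12 144
drop   : 12
negate : -12
negate : 12

12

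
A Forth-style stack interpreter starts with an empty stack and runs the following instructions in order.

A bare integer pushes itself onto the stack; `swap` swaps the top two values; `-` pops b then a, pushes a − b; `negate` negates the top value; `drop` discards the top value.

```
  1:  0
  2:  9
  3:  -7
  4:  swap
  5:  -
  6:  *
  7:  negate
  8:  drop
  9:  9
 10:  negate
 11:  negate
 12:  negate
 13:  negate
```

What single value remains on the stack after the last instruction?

0      → 0
9      → 0 9
-7     → 0 9 -7
swap   → 0 -7 9
-      → 0 -16
*      → 0
negate → 0
drop   → (empty)
9      → 9
negate → -9
negate → 9
negate → -9
negate → 9

9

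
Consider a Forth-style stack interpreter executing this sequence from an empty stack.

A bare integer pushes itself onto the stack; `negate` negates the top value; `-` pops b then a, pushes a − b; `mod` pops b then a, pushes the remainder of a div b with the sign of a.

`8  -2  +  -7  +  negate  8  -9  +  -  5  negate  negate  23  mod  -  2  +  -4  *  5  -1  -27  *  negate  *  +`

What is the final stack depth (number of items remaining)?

1

8      → [8]
-2     → [8, -2]
+      → [6]
-7     → [6, -7]
+      → [-1]
negate → [1]
8      → [1, 8]
-9     → [1, 8, -9]
+      → [1, -1]
-      → [2]
5      → [2, 5]
negate → [2, -5]
negate → [2, 5]
23     → [2, 5, 23]
mod    → [2, 5]
-      → [-3]
2      → [-3, 2]
+      → [-1]
-4     → [-1, -4]
*      → [4]
5      → [4, 5]
-1     → [4, 5, -1]
-27    → [4, 5, -1, -27]
*      → [4, 5, 27]
negate → [4, 5, -27]
*      → [4, -135]
+      → [-131]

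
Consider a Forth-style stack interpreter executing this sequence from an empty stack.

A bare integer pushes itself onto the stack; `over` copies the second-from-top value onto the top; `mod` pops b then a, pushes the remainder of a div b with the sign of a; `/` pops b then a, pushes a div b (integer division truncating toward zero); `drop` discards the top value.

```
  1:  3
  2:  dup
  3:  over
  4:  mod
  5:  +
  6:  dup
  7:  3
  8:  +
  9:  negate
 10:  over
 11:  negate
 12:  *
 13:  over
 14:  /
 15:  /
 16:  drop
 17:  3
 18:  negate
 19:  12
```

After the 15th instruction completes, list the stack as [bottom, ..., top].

[0]

3      → 3
dup    → 3 3
over   → 3 3 3
mod    → 3 0
+      → 3
dup    → 3 3
3      → 3 3 3
+      → 3 6
negate → 3 -6
over   → 3 -6 3
negate → 3 -6 -3
*      → 3 18
over   → 3 18 3
/      → 3 6
/      → 0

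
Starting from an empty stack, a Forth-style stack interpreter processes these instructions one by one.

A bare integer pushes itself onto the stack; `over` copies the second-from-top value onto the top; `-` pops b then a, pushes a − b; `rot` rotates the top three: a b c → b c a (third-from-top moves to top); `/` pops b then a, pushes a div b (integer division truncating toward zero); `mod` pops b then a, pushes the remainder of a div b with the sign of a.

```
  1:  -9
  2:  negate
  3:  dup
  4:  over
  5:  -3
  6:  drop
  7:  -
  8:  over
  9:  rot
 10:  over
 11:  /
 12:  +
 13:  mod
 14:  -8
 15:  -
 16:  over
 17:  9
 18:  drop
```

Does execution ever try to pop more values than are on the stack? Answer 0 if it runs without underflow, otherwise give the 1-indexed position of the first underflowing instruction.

-9     → -9
negate → 9
dup    → 9 9
over   → 9 9 9
-3     → 9 9 9 -3
drop   → 9 9 9
-      → 9 0
over   → 9 0 9
rot    → 0 9 9
over   → 0 9 9 9
/      → 0 9 1
+      → 0 10
mod    → 0
-8     → 0 -8
-      → 8
over  — needs 2 operands, stack has 1 → underflow

16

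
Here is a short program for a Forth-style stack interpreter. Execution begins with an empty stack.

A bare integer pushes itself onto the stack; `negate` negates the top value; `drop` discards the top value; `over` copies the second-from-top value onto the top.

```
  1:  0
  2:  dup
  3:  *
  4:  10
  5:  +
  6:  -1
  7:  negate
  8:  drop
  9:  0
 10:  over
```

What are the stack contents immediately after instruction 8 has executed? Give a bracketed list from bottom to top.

[10]

0      → [0]
dup    → [0, 0]
*      → [0]
10     → [0, 10]
+      → [10]
-1     → [10, -1]
negate → [10, 1]
drop   → [10]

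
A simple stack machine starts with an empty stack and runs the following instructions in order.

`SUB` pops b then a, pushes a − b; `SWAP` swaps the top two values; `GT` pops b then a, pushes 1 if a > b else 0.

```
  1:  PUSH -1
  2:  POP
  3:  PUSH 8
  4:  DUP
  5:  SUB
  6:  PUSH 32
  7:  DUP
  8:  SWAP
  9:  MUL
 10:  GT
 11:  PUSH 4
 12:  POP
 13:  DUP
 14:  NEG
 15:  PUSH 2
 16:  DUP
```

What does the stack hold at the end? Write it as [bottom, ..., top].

[0, 0, 2, 2]

PUSH -1  [-1]
POP      []
PUSH 8   [8]
DUP      [8, 8]
SUB      [0]
PUSH 32  [0, 32]
DUP      [0, 32, 32]
SWAP     [0, 32, 32]
MUL      [0, 1024]
GT       [0]
PUSH 4   [0, 4]
POP      [0]
DUP      [0, 0]
NEG      [0, 0]
PUSH 2   [0, 0, 2]
DUP      [0, 0, 2, 2]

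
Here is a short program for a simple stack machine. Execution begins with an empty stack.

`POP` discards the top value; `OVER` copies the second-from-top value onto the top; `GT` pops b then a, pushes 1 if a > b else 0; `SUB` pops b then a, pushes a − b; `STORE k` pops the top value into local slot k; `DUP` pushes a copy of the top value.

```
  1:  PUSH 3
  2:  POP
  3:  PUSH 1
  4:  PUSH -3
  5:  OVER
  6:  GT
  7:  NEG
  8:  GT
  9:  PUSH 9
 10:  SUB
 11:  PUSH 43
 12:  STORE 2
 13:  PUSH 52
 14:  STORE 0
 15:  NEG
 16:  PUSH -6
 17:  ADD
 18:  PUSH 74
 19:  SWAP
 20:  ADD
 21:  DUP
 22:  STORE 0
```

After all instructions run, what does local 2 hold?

43

PUSH 3   3
POP      (empty)
PUSH 1   1
PUSH -3  1 -3
OVER     1 -3 1
GT       1 0
NEG      1 0
GT       1
PUSH 9   1 9
SUB      -8
PUSH 43  -8 43
STORE 2  -8
PUSH 52  -8 52
STORE 0  -8
NEG      8
PUSH -6  8 -6
ADD      2
PUSH 74  2 74
SWAP     74 2
ADD      76
DUP      76 76
STORE 0  76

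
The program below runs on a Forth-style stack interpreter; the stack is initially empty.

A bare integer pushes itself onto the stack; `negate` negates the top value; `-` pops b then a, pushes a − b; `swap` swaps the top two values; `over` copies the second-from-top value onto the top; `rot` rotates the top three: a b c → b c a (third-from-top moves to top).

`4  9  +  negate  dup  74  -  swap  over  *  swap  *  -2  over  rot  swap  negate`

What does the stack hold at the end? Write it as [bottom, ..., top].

[-2, -98397, 98397]

4       4
9       4 9
+       13
negate  -13
dup     -13 -13
74      -13 -13 74
-       -13 -87
swap    -87 -13
over    -87 -13 -87
*       -87 1131
swap    1131 -87
*       -98397
-2      -98397 -2
over    -98397 -2 -98397
rot     -2 -98397 -98397
swap    -2 -98397 -98397
negate  -2 -98397 98397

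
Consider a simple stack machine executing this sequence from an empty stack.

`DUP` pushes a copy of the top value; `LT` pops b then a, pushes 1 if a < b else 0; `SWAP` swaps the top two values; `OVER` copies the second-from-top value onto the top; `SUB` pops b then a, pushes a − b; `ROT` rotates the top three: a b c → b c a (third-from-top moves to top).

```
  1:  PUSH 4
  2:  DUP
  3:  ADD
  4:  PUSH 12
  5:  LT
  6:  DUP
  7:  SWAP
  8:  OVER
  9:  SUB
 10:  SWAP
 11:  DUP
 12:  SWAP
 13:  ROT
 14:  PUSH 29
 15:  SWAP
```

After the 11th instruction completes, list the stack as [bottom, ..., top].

PUSH 4  → 4
DUP     → 4 4
ADD     → 8
PUSH 12 → 8 12
LT      → 1
DUP     → 1 1
SWAP    → 1 1
OVER    → 1 1 1
SUB     → 1 0
SWAP    → 0 1
DUP     → 0 1 1

[0, 1, 1]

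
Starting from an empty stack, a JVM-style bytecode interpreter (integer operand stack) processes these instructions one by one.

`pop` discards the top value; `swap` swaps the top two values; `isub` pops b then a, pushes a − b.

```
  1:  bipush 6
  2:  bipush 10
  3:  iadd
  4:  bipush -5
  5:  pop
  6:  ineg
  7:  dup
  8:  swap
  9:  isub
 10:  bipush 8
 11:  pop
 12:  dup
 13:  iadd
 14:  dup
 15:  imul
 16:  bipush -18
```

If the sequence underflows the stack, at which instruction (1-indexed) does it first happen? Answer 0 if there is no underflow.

0

bipush 6   → 6
bipush 10  → 6 10
iadd       → 16
bipush -5  → 16 -5
pop        → 16
ineg       → -16
dup        → -16 -16
swap       → -16 -16
isub       → 0
bipush 8   → 0 8
pop        → 0
dup        → 0 0
iadd       → 0
dup        → 0 0
imul       → 0
bipush -18 → 0 -18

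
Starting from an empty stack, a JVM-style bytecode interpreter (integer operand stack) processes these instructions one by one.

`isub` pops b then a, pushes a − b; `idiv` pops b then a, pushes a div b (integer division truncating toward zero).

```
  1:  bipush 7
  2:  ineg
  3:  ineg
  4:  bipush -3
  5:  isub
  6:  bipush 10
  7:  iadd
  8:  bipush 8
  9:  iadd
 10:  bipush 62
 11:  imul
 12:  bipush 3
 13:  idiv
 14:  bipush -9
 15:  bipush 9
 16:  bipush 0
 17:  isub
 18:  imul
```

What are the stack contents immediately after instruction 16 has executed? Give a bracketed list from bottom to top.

bipush 7  → 7
ineg      → -7
ineg      → 7
bipush -3 → 7 -3
isub      → 10
bipush 10 → 10 10
iadd      → 20
bipush 8  → 20 8
iadd      → 28
bipush 62 → 28 62
imul      → 1736
bipush 3  → 1736 3
idiv      → 578
bipush -9 → 578 -9
bipush 9  → 578 -9 9
bipush 0  → 578 -9 9 0

[578, -9, 9, 0]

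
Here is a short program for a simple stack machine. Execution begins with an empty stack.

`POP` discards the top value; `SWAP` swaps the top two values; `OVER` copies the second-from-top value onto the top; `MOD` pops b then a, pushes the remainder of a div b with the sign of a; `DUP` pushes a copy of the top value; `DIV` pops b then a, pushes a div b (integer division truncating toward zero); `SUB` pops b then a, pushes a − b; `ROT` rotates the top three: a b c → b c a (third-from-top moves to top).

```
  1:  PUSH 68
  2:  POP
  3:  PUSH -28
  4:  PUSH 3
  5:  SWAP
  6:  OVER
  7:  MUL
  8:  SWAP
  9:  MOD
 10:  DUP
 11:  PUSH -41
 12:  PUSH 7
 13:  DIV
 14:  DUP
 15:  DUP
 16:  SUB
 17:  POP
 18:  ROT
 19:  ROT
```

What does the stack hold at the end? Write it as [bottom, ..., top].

PUSH 68  : [68]
POP      : []
PUSH -28 : [-28]
PUSH 3   : [-28, 3]
SWAP     : [3, -28]
OVER     : [3, -28, 3]
MUL      : [3, -84]
SWAP     : [-84, 3]
MOD      : [0]
DUP      : [0, 0]
PUSH -41 : [0, 0, -41]
PUSH 7   : [0, 0, -41, 7]
DIV      : [0, 0, -5]
DUP      : [0, 0, -5, -5]
DUP      : [0, 0, -5, -5, -5]
SUB      : [0, 0, -5, 0]
POP      : [0, 0, -5]
ROT      : [0, -5, 0]
ROT      : [-5, 0, 0]

[-5, 0, 0]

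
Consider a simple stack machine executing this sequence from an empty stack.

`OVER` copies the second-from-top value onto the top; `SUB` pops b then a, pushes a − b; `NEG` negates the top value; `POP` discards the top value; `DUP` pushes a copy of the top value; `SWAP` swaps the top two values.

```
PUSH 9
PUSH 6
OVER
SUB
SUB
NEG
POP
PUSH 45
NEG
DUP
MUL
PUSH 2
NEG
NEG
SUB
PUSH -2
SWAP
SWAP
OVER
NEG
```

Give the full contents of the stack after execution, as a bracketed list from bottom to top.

PUSH 9   [9]
PUSH 6   [9, 6]
OVER     [9, 6, 9]
SUB      [9, -3]
SUB      [12]
NEG      [-12]
POP      []
PUSH 45  [45]
NEG      [-45]
DUP      [-45, -45]
MUL      [2025]
PUSH 2   [2025, 2]
NEG      [2025, -2]
NEG      [2025, 2]
SUB      [2023]
PUSH -2  [2023, -2]
SWAP     [-2, 2023]
SWAP     [2023, -2]
OVER     [2023, -2, 2023]
NEG      [2023, -2, -2023]

[2023, -2, -2023]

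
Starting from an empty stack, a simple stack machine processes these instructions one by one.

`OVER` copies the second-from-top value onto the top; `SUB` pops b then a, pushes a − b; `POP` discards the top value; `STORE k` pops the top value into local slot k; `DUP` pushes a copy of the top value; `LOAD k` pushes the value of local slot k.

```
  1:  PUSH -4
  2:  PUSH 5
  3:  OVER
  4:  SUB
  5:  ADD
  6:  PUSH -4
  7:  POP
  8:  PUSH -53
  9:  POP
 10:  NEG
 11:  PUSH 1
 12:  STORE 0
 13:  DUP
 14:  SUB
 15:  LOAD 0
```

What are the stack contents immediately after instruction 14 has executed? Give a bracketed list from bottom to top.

[0]

PUSH -4  → [-4]
PUSH 5   → [-4, 5]
OVER     → [-4, 5, -4]
SUB      → [-4, 9]
ADD      → [5]
PUSH -4  → [5, -4]
POP      → [5]
PUSH -53 → [5, -53]
POP      → [5]
NEG      → [-5]
PUSH 1   → [-5, 1]
STORE 0  → [-5]
DUP      → [-5, -5]
SUB      → [0]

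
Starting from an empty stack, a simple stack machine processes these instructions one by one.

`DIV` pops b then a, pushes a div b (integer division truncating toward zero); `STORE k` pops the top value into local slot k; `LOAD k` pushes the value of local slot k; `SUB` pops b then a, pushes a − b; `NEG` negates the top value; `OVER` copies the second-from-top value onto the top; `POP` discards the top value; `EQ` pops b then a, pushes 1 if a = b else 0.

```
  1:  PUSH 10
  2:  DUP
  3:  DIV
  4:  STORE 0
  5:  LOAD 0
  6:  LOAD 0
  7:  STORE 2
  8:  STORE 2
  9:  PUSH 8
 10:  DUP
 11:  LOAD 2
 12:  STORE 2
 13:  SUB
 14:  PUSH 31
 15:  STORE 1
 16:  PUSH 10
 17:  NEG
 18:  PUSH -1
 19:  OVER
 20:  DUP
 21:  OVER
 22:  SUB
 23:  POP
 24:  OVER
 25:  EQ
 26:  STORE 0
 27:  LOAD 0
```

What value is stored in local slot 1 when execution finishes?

PUSH 10 : [10]
DUP     : [10, 10]
DIV     : [1]
STORE 0 : []
LOAD 0  : [1]
LOAD 0  : [1, 1]
STORE 2 : [1]
STORE 2 : []
PUSH 8  : [8]
DUP     : [8, 8]
LOAD 2  : [8, 8, 1]
STORE 2 : [8, 8]
SUB     : [0]
PUSH 31 : [0, 31]
STORE 1 : [0]
PUSH 10 : [0, 10]
NEG     : [0, -10]
PUSH -1 : [0, -10, -1]
OVER    : [0, -10, -1, -10]
DUP     : [0, -10, -1, -10, -10]
OVER    : [0, -10, -1, -10, -10, -10]
SUB     : [0, -10, -1, -10, 0]
POP     : [0, -10, -1, -10]
OVER    : [0, -10, -1, -10, -1]
EQ      : [0, -10, -1, 0]
STORE 0 : [0, -10, -1]
LOAD 0  : [0, -10, -1, 0]

31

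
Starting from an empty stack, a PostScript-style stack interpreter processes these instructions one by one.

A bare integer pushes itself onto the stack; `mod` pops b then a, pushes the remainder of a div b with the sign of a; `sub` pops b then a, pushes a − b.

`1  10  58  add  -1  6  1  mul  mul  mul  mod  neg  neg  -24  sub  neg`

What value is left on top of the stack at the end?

-25

1    1
10   1 10
58   1 10 58
add  1 68
-1   1 68 -1
6    1 68 -1 6
1    1 68 -1 6 1
mul  1 68 -1 6
mul  1 68 -6
mul  1 -408
mod  1
neg  -1
neg  1
-24  1 -24
sub  25
neg  -25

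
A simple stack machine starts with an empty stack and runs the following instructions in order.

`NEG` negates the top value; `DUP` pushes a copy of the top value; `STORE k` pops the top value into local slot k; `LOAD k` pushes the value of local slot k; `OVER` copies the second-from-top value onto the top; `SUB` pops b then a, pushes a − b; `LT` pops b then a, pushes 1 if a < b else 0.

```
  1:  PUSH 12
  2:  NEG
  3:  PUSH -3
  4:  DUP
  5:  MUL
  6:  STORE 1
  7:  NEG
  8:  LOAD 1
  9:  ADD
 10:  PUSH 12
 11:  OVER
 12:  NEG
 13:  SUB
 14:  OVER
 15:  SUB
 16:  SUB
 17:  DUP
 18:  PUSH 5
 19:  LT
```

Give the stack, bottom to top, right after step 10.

[21, 12]

PUSH 12 -> [12]
NEG     -> [-12]
PUSH -3 -> [-12, -3]
DUP     -> [-12, -3, -3]
MUL     -> [-12, 9]
STORE 1 -> [-12]
NEG     -> [12]
LOAD 1  -> [12, 9]
ADD     -> [21]
PUSH 12 -> [21, 12]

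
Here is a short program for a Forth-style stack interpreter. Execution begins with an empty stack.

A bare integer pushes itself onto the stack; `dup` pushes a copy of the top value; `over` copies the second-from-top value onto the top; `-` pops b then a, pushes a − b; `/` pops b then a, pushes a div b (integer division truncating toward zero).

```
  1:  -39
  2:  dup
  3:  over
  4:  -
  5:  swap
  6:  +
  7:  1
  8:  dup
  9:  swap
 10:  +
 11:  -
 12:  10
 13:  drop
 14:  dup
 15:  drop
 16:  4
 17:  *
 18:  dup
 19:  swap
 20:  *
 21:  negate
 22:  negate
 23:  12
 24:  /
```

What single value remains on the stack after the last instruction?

-39    -> -39
dup    -> -39 -39
over   -> -39 -39 -39
-      -> -39 0
swap   -> 0 -39
+      -> -39
1      -> -39 1
dup    -> -39 1 1
swap   -> -39 1 1
+      -> -39 2
-      -> -41
10     -> -41 10
drop   -> -41
dup    -> -41 -41
drop   -> -41
4      -> -41 4
*      -> -164
dup    -> -164 -164
swap   -> -164 -164
*      -> 26896
negate -> -26896
negate -> 26896
12     -> 26896 12
/      -> 2241

2241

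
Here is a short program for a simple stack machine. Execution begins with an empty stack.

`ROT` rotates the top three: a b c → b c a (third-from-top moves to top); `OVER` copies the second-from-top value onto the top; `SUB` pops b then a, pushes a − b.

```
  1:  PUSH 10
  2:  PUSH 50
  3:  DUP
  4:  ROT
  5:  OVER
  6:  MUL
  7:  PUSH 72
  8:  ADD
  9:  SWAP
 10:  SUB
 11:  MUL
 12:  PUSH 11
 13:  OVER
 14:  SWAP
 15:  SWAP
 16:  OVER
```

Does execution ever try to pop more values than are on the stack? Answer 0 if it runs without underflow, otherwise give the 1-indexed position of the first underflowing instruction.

0

PUSH 10  [10]
PUSH 50  [10, 50]
DUP      [10, 50, 50]
ROT      [50, 50, 10]
OVER     [50, 50, 10, 50]
MUL      [50, 50, 500]
PUSH 72  [50, 50, 500, 72]
ADD      [50, 50, 572]
SWAP     [50, 572, 50]
SUB      [50, 522]
MUL      [26100]
PUSH 11  [26100, 11]
OVER     [26100, 11, 26100]
SWAP     [26100, 26100, 11]
SWAP     [26100, 11, 26100]
OVER     [26100, 11, 26100, 11]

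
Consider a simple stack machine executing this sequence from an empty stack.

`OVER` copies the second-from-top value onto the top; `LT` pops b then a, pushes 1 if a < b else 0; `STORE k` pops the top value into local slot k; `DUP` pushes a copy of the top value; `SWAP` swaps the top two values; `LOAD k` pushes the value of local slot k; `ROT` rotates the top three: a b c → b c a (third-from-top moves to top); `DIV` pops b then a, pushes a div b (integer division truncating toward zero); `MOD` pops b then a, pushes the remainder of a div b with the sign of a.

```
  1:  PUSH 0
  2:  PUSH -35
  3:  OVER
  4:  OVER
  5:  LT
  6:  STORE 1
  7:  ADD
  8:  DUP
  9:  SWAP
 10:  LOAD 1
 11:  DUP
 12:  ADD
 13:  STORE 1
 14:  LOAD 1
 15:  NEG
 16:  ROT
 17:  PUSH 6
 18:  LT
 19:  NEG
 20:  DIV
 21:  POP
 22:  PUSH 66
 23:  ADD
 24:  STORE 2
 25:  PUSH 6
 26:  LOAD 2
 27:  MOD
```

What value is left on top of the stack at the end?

PUSH 0   -> [0]
PUSH -35 -> [0, -35]
OVER     -> [0, -35, 0]
OVER     -> [0, -35, 0, -35]
LT       -> [0, -35, 0]
STORE 1  -> [0, -35]
ADD      -> [-35]
DUP      -> [-35, -35]
SWAP     -> [-35, -35]
LOAD 1   -> [-35, -35, 0]
DUP      -> [-35, -35, 0, 0]
ADD      -> [-35, -35, 0]
STORE 1  -> [-35, -35]
LOAD 1   -> [-35, -35, 0]
NEG      -> [-35, -35, 0]
ROT      -> [-35, 0, -35]
PUSH 6   -> [-35, 0, -35, 6]
LT       -> [-35, 0, 1]
NEG      -> [-35, 0, -1]
DIV      -> [-35, 0]
POP      -> [-35]
PUSH 66  -> [-35, 66]
ADD      -> [31]
STORE 2  -> []
PUSH 6   -> [6]
LOAD 2   -> [6, 31]
MOD      -> [6]

6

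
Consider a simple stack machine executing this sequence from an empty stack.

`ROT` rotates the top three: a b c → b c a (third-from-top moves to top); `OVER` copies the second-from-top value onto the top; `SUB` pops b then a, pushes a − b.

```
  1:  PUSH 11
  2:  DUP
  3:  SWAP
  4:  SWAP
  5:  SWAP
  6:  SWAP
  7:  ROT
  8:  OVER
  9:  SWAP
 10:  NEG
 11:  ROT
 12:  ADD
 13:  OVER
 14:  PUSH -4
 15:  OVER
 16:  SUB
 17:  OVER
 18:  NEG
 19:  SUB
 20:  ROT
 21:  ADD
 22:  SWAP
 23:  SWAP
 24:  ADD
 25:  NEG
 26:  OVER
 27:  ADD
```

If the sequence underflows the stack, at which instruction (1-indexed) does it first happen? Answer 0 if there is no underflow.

7

PUSH 11 : 11
DUP     : 11 11
SWAP    : 11 11
SWAP    : 11 11
SWAP    : 11 11
SWAP    : 11 11
ROT  — needs 3 operands, stack has 2 → underflow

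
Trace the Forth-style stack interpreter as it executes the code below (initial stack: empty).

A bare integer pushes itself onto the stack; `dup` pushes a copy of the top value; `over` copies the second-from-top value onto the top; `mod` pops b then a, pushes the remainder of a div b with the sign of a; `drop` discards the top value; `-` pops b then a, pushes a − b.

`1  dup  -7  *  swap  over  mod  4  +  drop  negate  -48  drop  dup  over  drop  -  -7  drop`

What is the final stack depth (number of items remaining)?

1

1      -> 1
dup    -> 1 1
-7     -> 1 1 -7
*      -> 1 -7
swap   -> -7 1
over   -> -7 1 -7
mod    -> -7 1
4      -> -7 1 4
+      -> -7 5
drop   -> -7
negate -> 7
-48    -> 7 -48
drop   -> 7
dup    -> 7 7
over   -> 7 7 7
drop   -> 7 7
-      -> 0
-7     -> 0 -7
drop   -> 0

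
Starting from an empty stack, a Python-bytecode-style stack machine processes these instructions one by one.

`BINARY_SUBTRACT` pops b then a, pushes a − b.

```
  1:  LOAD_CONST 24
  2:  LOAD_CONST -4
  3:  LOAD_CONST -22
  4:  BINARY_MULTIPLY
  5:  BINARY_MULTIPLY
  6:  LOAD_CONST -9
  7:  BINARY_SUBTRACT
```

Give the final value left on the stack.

2121

LOAD_CONST 24    [24]
LOAD_CONST -4    [24, -4]
LOAD_CONST -22   [24, -4, -22]
BINARY_MULTIPLY  [24, 88]
BINARY_MULTIPLY  [2112]
LOAD_CONST -9    [2112, -9]
BINARY_SUBTRACT  [2121]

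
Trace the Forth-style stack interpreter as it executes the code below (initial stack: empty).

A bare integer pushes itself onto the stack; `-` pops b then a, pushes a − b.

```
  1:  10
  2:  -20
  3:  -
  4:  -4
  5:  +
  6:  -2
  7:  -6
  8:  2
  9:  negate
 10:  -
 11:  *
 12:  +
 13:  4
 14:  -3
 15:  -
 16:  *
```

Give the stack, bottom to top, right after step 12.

10     : [10]
-20    : [10, -20]
-      : [30]
-4     : [30, -4]
+      : [26]
-2     : [26, -2]
-6     : [26, -2, -6]
2      : [26, -2, -6, 2]
negate : [26, -2, -6, -2]
-      : [26, -2, -4]
*      : [26, 8]
+      : [34]

[34]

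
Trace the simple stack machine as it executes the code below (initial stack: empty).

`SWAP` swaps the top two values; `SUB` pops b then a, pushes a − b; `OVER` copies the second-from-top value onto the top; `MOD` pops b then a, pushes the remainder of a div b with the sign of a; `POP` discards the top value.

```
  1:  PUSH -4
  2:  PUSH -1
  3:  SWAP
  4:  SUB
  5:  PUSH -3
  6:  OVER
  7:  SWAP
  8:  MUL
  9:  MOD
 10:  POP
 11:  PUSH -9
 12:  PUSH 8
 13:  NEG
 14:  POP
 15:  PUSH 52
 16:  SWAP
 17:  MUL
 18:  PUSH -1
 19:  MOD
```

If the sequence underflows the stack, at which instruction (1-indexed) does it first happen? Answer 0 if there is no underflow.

0

PUSH -4 -> [-4]
PUSH -1 -> [-4, -1]
SWAP    -> [-1, -4]
SUB     -> [3]
PUSH -3 -> [3, -3]
OVER    -> [3, -3, 3]
SWAP    -> [3, 3, -3]
MUL     -> [3, -9]
MOD     -> [3]
POP     -> []
PUSH -9 -> [-9]
PUSH 8  -> [-9, 8]
NEG     -> [-9, -8]
POP     -> [-9]
PUSH 52 -> [-9, 52]
SWAP    -> [52, -9]
MUL     -> [-468]
PUSH -1 -> [-468, -1]
MOD     -> [0]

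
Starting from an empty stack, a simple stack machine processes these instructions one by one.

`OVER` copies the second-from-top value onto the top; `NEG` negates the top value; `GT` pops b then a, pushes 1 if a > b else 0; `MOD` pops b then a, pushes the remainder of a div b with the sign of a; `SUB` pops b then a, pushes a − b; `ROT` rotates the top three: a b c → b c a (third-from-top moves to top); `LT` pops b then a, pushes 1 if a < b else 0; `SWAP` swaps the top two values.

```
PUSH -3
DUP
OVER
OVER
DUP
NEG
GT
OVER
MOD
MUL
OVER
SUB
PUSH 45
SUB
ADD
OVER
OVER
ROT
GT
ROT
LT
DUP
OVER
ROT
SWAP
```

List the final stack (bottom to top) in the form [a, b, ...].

PUSH -3 : [-3]
DUP     : [-3, -3]
OVER    : [-3, -3, -3]
OVER    : [-3, -3, -3, -3]
DUP     : [-3, -3, -3, -3, -3]
NEG     : [-3, -3, -3, -3, 3]
GT      : [-3, -3, -3, 0]
OVER    : [-3, -3, -3, 0, -3]
MOD     : [-3, -3, -3, 0]
MUL     : [-3, -3, 0]
OVER    : [-3, -3, 0, -3]
SUB     : [-3, -3, 3]
PUSH 45 : [-3, -3, 3, 45]
SUB     : [-3, -3, -42]
ADD     : [-3, -45]
OVER    : [-3, -45, -3]
OVER    : [-3, -45, -3, -45]
ROT     : [-3, -3, -45, -45]
GT      : [-3, -3, 0]
ROT     : [-3, 0, -3]
LT      : [-3, 0]
DUP     : [-3, 0, 0]
OVER    : [-3, 0, 0, 0]
ROT     : [-3, 0, 0, 0]
SWAP    : [-3, 0, 0, 0]

[-3, 0, 0, 0]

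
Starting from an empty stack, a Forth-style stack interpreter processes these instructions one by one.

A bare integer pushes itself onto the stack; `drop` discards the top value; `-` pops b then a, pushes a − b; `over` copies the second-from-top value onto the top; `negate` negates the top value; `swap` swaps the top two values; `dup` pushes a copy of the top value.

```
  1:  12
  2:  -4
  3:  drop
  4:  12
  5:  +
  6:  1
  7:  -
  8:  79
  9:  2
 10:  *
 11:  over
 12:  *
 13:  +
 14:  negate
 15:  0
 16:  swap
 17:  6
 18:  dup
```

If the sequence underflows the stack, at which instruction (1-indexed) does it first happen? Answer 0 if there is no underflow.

0

12     -> [12]
-4     -> [12, -4]
drop   -> [12]
12     -> [12, 12]
+      -> [24]
1      -> [24, 1]
-      -> [23]
79     -> [23, 79]
2      -> [23, 79, 2]
*      -> [23, 158]
over   -> [23, 158, 23]
*      -> [23, 3634]
+      -> [3657]
negate -> [-3657]
0      -> [-3657, 0]
swap   -> [0, -3657]
6      -> [0, -3657, 6]
dup    -> [0, -3657, 6, 6]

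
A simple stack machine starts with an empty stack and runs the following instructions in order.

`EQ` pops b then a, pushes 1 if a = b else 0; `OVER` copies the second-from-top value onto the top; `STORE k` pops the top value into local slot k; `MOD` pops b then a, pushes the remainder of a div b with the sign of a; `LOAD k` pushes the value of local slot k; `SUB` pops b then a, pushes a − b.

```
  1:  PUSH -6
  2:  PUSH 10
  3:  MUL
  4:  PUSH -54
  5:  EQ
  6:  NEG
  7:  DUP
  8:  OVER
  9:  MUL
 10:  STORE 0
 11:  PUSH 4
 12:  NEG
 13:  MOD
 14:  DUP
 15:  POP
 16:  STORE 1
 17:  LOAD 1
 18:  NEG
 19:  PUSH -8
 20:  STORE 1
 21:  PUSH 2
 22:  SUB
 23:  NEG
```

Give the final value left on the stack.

2

PUSH -6  → -6
PUSH 10  → -6 10
MUL      → -60
PUSH -54 → -60 -54
EQ       → 0
NEG      → 0
DUP      → 0 0
OVER     → 0 0 0
MUL      → 0 0
STORE 0  → 0
PUSH 4   → 0 4
NEG      → 0 -4
MOD      → 0
DUP      → 0 0
POP      → 0
STORE 1  → (empty)
LOAD 1   → 0
NEG      → 0
PUSH -8  → 0 -8
STORE 1  → 0
PUSH 2   → 0 2
SUB      → -2
NEG      → 2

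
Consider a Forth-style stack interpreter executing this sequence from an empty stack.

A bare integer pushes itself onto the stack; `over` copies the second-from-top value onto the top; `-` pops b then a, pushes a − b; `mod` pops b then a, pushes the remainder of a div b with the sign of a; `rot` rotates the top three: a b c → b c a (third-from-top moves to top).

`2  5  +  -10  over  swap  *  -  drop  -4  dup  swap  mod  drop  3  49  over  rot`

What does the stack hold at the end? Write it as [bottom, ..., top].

[49, 3, 3]

2    -> 2
5    -> 2 5
+    -> 7
-10  -> 7 -10
over -> 7 -10 7
swap -> 7 7 -10
*    -> 7 -70
-    -> 77
drop -> (empty)
-4   -> -4
dup  -> -4 -4
swap -> -4 -4
mod  -> 0
drop -> (empty)
3    -> 3
49   -> 3 49
over -> 3 49 3
rot  -> 49 3 3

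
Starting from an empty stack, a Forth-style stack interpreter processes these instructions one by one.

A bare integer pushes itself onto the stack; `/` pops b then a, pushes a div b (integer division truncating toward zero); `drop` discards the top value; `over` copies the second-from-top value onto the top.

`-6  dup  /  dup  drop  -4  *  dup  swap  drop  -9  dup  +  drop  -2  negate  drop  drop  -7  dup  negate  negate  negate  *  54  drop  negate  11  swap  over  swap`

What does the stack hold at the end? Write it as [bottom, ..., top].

[11, 11, 49]

-6     -> [-6]
dup    -> [-6, -6]
/      -> [1]
dup    -> [1, 1]
drop   -> [1]
-4     -> [1, -4]
*      -> [-4]
dup    -> [-4, -4]
swap   -> [-4, -4]
drop   -> [-4]
-9     -> [-4, -9]
dup    -> [-4, -9, -9]
+      -> [-4, -18]
drop   -> [-4]
-2     -> [-4, -2]
negate -> [-4, 2]
drop   -> [-4]
drop   -> []
-7     -> [-7]
dup    -> [-7, -7]
negate -> [-7, 7]
negate -> [-7, -7]
negate -> [-7, 7]
*      -> [-49]
54     -> [-49, 54]
drop   -> [-49]
negate -> [49]
11     -> [49, 11]
swap   -> [11, 49]
over   -> [11, 49, 11]
swap   -> [11, 11, 49]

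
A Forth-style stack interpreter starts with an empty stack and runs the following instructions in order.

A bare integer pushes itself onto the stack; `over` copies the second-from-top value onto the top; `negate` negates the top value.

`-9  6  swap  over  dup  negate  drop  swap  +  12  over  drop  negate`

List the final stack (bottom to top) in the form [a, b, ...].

-9     : -9
6      : -9 6
swap   : 6 -9
over   : 6 -9 6
dup    : 6 -9 6 6
negate : 6 -9 6 -6
drop   : 6 -9 6
swap   : 6 6 -9
+      : 6 -3
12     : 6 -3 12
over   : 6 -3 12 -3
drop   : 6 -3 12
negate : 6 -3 -12

[6, -3, -12]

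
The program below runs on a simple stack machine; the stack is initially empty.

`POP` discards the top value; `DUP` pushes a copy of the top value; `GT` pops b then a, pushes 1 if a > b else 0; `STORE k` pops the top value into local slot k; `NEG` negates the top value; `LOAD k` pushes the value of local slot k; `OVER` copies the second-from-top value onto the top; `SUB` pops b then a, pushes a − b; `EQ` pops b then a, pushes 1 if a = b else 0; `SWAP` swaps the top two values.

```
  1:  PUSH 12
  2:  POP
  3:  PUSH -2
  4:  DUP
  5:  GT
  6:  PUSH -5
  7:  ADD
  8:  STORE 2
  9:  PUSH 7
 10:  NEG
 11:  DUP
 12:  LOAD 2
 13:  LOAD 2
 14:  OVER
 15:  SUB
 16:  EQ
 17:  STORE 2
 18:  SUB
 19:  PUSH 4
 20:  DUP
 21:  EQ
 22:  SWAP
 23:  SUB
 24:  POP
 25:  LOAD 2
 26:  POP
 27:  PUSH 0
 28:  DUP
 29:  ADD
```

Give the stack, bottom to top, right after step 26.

PUSH 12 -> [12]
POP     -> []
PUSH -2 -> [-2]
DUP     -> [-2, -2]
GT      -> [0]
PUSH -5 -> [0, -5]
ADD     -> [-5]
STORE 2 -> []
PUSH 7  -> [7]
NEG     -> [-7]
DUP     -> [-7, -7]
LOAD 2  -> [-7, -7, -5]
LOAD 2  -> [-7, -7, -5, -5]
OVER    -> [-7, -7, -5, -5, -5]
SUB     -> [-7, -7, -5, 0]
EQ      -> [-7, -7, 0]
STORE 2 -> [-7, -7]
SUB     -> [0]
PUSH 4  -> [0, 4]
DUP     -> [0, 4, 4]
EQ      -> [0, 1]
SWAP    -> [1, 0]
SUB     -> [1]
POP     -> []
LOAD 2  -> [0]
POP     -> []

[]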